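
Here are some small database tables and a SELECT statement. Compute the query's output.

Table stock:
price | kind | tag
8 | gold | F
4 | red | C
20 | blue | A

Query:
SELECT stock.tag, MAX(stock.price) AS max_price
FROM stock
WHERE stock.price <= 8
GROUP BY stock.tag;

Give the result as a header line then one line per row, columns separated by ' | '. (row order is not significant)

After WHERE (2 rows):
stock.price | stock.kind | stock.tag
8 | gold | F
4 | red | C
After GROUP BY (2 rows):
stock.tag | max_price
F | 8
C | 4

== RESULT ==
stock.tag | max_price
F | 8
C | 4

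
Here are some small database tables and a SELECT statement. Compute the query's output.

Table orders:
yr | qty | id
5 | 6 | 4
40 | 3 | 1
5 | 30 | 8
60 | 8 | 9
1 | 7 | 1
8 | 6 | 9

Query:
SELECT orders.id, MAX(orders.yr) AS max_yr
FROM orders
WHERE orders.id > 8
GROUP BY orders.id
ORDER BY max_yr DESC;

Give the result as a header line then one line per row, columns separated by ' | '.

== RESULT ==
orders.id | max_yr
9 | 60

Derivation:
After WHERE (2 rows):
orders.yr | orders.qty | orders.id
60 | 8 | 9
8 | 6 | 9
After GROUP BY (1 rows):
orders.id | max_yr
9 | 60
After ORDER BY (1 rows):
orders.id | max_yr
9 | 60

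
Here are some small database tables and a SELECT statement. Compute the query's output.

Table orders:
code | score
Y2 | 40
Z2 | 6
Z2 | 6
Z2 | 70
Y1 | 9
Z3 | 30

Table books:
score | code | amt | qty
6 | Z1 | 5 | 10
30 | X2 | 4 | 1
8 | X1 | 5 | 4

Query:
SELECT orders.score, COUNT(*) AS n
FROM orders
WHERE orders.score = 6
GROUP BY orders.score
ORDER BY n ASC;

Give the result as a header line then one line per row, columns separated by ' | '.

After WHERE (2 rows):
orders.code | orders.score
Z2 | 6
Z2 | 6
After GROUP BY (1 rows):
orders.score | n
6 | 2
After ORDER BY (1 rows):
orders.score | n
6 | 2

== RESULT ==
orders.score | n
6 | 2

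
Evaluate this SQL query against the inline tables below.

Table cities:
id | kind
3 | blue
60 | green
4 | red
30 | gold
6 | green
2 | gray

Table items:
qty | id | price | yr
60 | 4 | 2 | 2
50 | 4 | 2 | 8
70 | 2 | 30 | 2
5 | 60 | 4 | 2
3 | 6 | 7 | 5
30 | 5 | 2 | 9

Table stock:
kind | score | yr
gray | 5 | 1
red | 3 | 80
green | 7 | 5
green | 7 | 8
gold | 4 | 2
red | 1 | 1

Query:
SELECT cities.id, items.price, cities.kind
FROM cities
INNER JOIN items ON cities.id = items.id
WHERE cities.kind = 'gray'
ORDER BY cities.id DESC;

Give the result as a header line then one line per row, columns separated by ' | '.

== RESULT ==
cities.id | items.price | cities.kind
2 | 30 | gray

Derivation:
After JOIN items (5 rows):
cities.id | cities.kind | items.qty | items.id | items.price | items.yr
60 | green | 5 | 60 | 4 | 2
4 | red | 60 | 4 | 2 | 2
4 | red | 50 | 4 | 2 | 8
6 | green | 3 | 6 | 7 | 5
2 | gray | 70 | 2 | 30 | 2
After WHERE (1 rows):
cities.id | cities.kind | items.qty | items.id | items.price | items.yr
2 | gray | 70 | 2 | 30 | 2
After SELECT (1 rows):
cities.id | items.price | cities.kind
2 | 30 | gray
After ORDER BY (1 rows):
cities.id | items.price | cities.kind
2 | 30 | gray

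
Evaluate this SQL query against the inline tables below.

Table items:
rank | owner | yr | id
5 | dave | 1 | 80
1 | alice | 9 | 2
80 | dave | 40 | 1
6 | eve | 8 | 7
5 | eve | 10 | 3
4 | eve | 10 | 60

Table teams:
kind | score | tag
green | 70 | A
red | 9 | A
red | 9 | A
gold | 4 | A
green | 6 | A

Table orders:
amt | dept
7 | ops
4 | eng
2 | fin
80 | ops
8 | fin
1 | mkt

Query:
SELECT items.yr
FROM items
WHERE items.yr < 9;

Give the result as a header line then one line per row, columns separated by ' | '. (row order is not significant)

== RESULT ==
items.yr
1
8

Derivation:
After WHERE (2 rows):
items.rank | items.owner | items.yr | items.id
5 | dave | 1 | 80
6 | eve | 8 | 7
After SELECT (2 rows):
items.yr
1
8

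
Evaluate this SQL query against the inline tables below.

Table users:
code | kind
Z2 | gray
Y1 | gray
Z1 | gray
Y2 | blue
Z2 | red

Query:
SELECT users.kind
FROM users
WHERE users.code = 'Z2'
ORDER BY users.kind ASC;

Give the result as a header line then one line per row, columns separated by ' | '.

After WHERE (2 rows):
users.code | users.kind
Z2 | gray
Z2 | red
After SELECT (2 rows):
users.kind
gray
red
After ORDER BY (2 rows):
users.kind
gray
red

== RESULT ==
users.kind
gray
red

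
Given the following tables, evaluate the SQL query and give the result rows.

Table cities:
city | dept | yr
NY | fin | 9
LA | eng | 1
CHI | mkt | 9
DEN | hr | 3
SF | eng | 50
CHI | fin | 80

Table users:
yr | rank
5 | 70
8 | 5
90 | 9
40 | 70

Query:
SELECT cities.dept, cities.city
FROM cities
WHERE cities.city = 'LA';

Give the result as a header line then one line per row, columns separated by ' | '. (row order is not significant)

After WHERE (1 rows):
cities.city | cities.dept | cities.yr
LA | eng | 1
After SELECT (1 rows):
cities.dept | cities.city
eng | LA

== RESULT ==
cities.dept | cities.city
eng | LA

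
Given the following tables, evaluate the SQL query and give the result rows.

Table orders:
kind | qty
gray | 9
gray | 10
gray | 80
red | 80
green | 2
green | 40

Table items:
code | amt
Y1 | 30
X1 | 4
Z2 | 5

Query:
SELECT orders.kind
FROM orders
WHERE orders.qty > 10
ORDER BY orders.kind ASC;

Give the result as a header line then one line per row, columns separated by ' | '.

After WHERE (3 rows):
orders.kind | orders.qty
gray | 80
red | 80
green | 40
After SELECT (3 rows):
orders.kind
gray
red
green
After ORDER BY (3 rows):
orders.kind
gray
green
red

== RESULT ==
orders.kind
gray
green
red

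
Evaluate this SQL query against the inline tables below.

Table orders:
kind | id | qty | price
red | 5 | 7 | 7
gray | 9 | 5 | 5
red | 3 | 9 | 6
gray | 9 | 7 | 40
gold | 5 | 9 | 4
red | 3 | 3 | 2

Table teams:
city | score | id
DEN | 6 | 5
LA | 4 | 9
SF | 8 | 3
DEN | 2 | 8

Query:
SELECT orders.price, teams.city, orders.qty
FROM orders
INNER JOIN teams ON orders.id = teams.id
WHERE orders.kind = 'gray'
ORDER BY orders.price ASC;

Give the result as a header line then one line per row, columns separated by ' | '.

After JOIN teams (6 rows):
orders.kind | orders.id | orders.qty | orders.price | teams.city | teams.score | teams.id
red | 5 | 7 | 7 | DEN | 6 | 5
gray | 9 | 5 | 5 | LA | 4 | 9
red | 3 | 9 | 6 | SF | 8 | 3
gray | 9 | 7 | 40 | LA | 4 | 9
gold | 5 | 9 | 4 | DEN | 6 | 5
red | 3 | 3 | 2 | SF | 8 | 3
After WHERE (2 rows):
orders.kind | orders.id | orders.qty | orders.price | teams.city | teams.score | teams.id
gray | 9 | 5 | 5 | LA | 4 | 9
gray | 9 | 7 | 40 | LA | 4 | 9
After SELECT (2 rows):
orders.price | teams.city | orders.qty
5 | LA | 5
40 | LA | 7
After ORDER BY (2 rows):
orders.price | teams.city | orders.qty
5 | LA | 5
40 | LA | 7

== RESULT ==
orders.price | teams.city | orders.qty
5 | LA | 5
40 | LA | 7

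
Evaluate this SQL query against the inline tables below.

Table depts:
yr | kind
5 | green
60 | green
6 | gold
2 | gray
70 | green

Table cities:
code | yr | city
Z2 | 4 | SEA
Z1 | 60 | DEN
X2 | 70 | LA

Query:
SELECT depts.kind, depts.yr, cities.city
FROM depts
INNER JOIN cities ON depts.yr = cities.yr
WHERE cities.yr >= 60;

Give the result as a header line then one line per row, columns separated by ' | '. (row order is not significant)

After JOIN cities (2 rows):
depts.yr | depts.kind | cities.code | cities.yr | cities.city
60 | green | Z1 | 60 | DEN
70 | green | X2 | 70 | LA
After WHERE (2 rows):
depts.yr | depts.kind | cities.code | cities.yr | cities.city
60 | green | Z1 | 60 | DEN
70 | green | X2 | 70 | LA
After SELECT (2 rows):
depts.kind | depts.yr | cities.city
green | 60 | DEN
green | 70 | LA

== RESULT ==
depts.kind | depts.yr | cities.city
green | 60 | DEN
green | 70 | LA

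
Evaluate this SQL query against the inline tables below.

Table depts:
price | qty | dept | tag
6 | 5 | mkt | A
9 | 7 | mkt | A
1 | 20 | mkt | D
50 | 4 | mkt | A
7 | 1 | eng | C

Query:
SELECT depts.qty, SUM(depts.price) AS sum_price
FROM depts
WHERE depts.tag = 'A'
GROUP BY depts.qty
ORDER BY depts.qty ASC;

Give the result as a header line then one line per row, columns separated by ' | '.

== RESULT ==
depts.qty | sum_price
4 | 50
5 | 6
7 | 9

Derivation:
After WHERE (3 rows):
depts.price | depts.qty | depts.dept | depts.tag
6 | 5 | mkt | A
9 | 7 | mkt | A
50 | 4 | mkt | A
After GROUP BY (3 rows):
depts.qty | sum_price
5 | 6
7 | 9
4 | 50
After ORDER BY (3 rows):
depts.qty | sum_price
4 | 50
5 | 6
7 | 9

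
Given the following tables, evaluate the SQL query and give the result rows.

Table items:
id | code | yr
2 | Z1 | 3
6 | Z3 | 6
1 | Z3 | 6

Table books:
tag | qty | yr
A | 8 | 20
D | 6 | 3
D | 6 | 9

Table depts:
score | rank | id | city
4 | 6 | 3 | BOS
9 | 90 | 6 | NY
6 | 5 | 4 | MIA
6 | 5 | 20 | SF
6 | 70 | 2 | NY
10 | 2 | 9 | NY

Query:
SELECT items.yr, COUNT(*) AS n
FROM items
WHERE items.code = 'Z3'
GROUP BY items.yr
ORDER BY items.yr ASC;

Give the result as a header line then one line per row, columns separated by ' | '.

== RESULT ==
items.yr | n
6 | 2

Derivation:
After WHERE (2 rows):
items.id | items.code | items.yr
6 | Z3 | 6
1 | Z3 | 6
After GROUP BY (1 rows):
items.yr | n
6 | 2
After ORDER BY (1 rows):
items.yr | n
6 | 2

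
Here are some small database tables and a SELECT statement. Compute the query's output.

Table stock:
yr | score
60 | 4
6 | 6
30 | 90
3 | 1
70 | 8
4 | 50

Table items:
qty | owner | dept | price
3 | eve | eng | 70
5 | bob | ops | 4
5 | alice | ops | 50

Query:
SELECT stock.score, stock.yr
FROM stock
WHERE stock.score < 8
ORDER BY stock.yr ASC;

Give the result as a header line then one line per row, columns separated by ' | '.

== RESULT ==
stock.score | stock.yr
1 | 3
6 | 6
4 | 60

Derivation:
After WHERE (3 rows):
stock.yr | stock.score
60 | 4
6 | 6
3 | 1
After SELECT (3 rows):
stock.score | stock.yr
4 | 60
6 | 6
1 | 3
After ORDER BY (3 rows):
stock.score | stock.yr
1 | 3
6 | 6
4 | 60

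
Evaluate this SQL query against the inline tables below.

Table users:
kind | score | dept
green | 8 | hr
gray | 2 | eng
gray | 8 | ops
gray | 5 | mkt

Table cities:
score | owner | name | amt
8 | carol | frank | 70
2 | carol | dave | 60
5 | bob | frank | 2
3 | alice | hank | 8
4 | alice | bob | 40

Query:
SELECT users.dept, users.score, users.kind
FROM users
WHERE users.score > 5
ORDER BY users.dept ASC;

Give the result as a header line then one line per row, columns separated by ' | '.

After WHERE (2 rows):
users.kind | users.score | users.dept
green | 8 | hr
gray | 8 | ops
After SELECT (2 rows):
users.dept | users.score | users.kind
hr | 8 | green
ops | 8 | gray
After ORDER BY (2 rows):
users.dept | users.score | users.kind
hr | 8 | green
ops | 8 | gray

== RESULT ==
users.dept | users.score | users.kind
hr | 8 | green
ops | 8 | gray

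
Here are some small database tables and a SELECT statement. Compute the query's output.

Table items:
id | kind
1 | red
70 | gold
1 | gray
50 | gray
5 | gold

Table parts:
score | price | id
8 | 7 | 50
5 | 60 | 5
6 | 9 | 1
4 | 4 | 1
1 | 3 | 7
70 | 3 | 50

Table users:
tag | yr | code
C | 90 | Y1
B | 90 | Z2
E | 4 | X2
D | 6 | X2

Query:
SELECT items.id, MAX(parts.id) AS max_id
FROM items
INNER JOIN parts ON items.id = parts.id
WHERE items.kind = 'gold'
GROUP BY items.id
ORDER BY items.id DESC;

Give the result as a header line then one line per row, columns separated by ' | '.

== RESULT ==
items.id | max_id
5 | 5

Derivation:
After JOIN parts (7 rows):
items.id | items.kind | parts.score | parts.price | parts.id
1 | red | 6 | 9 | 1
1 | red | 4 | 4 | 1
1 | gray | 6 | 9 | 1
1 | gray | 4 | 4 | 1
50 | gray | 8 | 7 | 50
50 | gray | 70 | 3 | 50
5 | gold | 5 | 60 | 5
After WHERE (1 rows):
items.id | items.kind | parts.score | parts.price | parts.id
5 | gold | 5 | 60 | 5
After GROUP BY (1 rows):
items.id | max_id
5 | 5
After ORDER BY (1 rows):
items.id | max_id
5 | 5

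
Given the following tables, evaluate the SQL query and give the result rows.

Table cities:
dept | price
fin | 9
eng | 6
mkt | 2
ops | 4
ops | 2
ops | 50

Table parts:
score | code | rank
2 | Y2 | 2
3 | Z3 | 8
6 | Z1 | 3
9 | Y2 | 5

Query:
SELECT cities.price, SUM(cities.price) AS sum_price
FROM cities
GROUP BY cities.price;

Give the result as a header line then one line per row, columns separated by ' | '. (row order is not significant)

== RESULT ==
cities.price | sum_price
9 | 9
6 | 6
2 | 4
4 | 4
50 | 50

Derivation:
After GROUP BY (5 rows):
cities.price | sum_price
9 | 9
6 | 6
2 | 4
4 | 4
50 | 50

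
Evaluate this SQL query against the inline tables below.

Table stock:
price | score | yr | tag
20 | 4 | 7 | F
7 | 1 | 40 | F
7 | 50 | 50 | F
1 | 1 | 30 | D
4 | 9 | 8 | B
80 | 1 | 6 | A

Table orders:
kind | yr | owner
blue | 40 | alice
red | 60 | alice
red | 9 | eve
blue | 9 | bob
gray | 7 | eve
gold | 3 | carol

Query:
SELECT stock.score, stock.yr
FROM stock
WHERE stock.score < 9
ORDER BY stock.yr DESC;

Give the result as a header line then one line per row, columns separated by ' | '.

After WHERE (4 rows):
stock.price | stock.score | stock.yr | stock.tag
20 | 4 | 7 | F
7 | 1 | 40 | F
1 | 1 | 30 | D
80 | 1 | 6 | A
After SELECT (4 rows):
stock.score | stock.yr
4 | 7
1 | 40
1 | 30
1 | 6
After ORDER BY (4 rows):
stock.score | stock.yr
1 | 40
1 | 30
4 | 7
1 | 6

== RESULT ==
stock.score | stock.yr
1 | 40
1 | 30
4 | 7
1 | 6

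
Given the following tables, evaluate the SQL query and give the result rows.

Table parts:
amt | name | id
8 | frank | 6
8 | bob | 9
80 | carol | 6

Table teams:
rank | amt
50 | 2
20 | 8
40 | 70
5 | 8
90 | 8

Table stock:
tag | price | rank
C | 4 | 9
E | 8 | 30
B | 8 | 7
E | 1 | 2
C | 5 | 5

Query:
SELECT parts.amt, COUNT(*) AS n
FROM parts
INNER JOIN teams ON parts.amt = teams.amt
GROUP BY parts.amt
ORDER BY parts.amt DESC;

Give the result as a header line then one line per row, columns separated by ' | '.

After JOIN teams (6 rows):
parts.amt | parts.name | parts.id | teams.rank | teams.amt
8 | frank | 6 | 20 | 8
8 | frank | 6 | 5 | 8
8 | frank | 6 | 90 | 8
8 | bob | 9 | 20 | 8
8 | bob | 9 | 5 | 8
8 | bob | 9 | 90 | 8
After GROUP BY (1 rows):
parts.amt | n
8 | 6
After ORDER BY (1 rows):
parts.amt | n
8 | 6

== RESULT ==
parts.amt | n
8 | 6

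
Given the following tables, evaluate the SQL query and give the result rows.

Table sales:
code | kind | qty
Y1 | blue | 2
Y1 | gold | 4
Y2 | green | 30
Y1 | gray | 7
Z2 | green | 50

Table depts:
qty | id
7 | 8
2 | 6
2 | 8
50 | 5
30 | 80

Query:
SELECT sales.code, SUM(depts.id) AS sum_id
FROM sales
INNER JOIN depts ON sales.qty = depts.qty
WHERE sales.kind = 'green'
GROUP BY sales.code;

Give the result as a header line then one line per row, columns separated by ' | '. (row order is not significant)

After JOIN depts (5 rows):
sales.code | sales.kind | sales.qty | depts.qty | depts.id
Y1 | blue | 2 | 2 | 6
Y1 | blue | 2 | 2 | 8
Y2 | green | 30 | 30 | 80
Y1 | gray | 7 | 7 | 8
Z2 | green | 50 | 50 | 5
After WHERE (2 rows):
sales.code | sales.kind | sales.qty | depts.qty | depts.id
Y2 | green | 30 | 30 | 80
Z2 | green | 50 | 50 | 5
After GROUP BY (2 rows):
sales.code | sum_id
Y2 | 80
Z2 | 5

== RESULT ==
sales.code | sum_id
Y2 | 80
Z2 | 5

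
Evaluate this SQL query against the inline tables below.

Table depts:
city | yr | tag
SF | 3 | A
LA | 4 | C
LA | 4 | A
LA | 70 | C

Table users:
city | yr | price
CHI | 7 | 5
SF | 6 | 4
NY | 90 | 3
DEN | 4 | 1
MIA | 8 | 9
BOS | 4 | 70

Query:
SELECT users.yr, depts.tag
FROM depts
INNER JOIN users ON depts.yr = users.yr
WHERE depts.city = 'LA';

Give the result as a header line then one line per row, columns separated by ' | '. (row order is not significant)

After JOIN users (4 rows):
depts.city | depts.yr | depts.tag | users.city | users.yr | users.price
LA | 4 | C | DEN | 4 | 1
LA | 4 | C | BOS | 4 | 70
LA | 4 | A | DEN | 4 | 1
LA | 4 | A | BOS | 4 | 70
After WHERE (4 rows):
depts.city | depts.yr | depts.tag | users.city | users.yr | users.price
LA | 4 | C | DEN | 4 | 1
LA | 4 | C | BOS | 4 | 70
LA | 4 | A | DEN | 4 | 1
LA | 4 | A | BOS | 4 | 70
After SELECT (4 rows):
users.yr | depts.tag
4 | C
4 | C
4 | A
4 | A

== RESULT ==
users.yr | depts.tag
4 | C
4 | C
4 | A
4 | A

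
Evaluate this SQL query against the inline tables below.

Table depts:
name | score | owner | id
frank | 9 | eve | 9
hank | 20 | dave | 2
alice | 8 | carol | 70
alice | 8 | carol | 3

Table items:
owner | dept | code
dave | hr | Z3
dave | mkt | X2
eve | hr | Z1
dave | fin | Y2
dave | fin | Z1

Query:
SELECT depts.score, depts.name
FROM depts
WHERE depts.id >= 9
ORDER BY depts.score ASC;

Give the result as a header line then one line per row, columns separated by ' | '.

After WHERE (2 rows):
depts.name | depts.score | depts.owner | depts.id
frank | 9 | eve | 9
alice | 8 | carol | 70
After SELECT (2 rows):
depts.score | depts.name
9 | frank
8 | alice
After ORDER BY (2 rows):
depts.score | depts.name
8 | alice
9 | frank

== RESULT ==
depts.score | depts.name
8 | alice
9 | frank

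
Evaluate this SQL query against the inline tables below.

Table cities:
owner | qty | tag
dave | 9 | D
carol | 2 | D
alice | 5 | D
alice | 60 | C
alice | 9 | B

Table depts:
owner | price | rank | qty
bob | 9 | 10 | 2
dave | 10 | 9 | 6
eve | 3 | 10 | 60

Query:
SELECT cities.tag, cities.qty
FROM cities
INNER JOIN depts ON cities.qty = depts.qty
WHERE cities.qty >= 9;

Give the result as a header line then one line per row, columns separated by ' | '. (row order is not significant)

After JOIN depts (2 rows):
cities.owner | cities.qty | cities.tag | depts.owner | depts.price | depts.rank | depts.qty
carol | 2 | D | bob | 9 | 10 | 2
alice | 60 | C | eve | 3 | 10 | 60
After WHERE (1 rows):
cities.owner | cities.qty | cities.tag | depts.owner | depts.price | depts.rank | depts.qty
alice | 60 | C | eve | 3 | 10 | 60
After SELECT (1 rows):
cities.tag | cities.qty
C | 60

== RESULT ==
cities.tag | cities.qty
C | 60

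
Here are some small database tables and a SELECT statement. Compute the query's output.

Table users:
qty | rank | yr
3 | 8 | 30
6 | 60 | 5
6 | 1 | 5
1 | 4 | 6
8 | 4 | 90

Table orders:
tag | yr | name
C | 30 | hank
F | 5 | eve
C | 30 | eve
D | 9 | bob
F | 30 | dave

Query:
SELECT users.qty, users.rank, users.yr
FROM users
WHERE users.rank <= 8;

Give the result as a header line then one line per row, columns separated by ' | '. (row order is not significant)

After WHERE (4 rows):
users.qty | users.rank | users.yr
3 | 8 | 30
6 | 1 | 5
1 | 4 | 6
8 | 4 | 90
After SELECT (4 rows):
users.qty | users.rank | users.yr
3 | 8 | 30
6 | 1 | 5
1 | 4 | 6
8 | 4 | 90

== RESULT ==
users.qty | users.rank | users.yr
3 | 8 | 30
6 | 1 | 5
1 | 4 | 6
8 | 4 | 90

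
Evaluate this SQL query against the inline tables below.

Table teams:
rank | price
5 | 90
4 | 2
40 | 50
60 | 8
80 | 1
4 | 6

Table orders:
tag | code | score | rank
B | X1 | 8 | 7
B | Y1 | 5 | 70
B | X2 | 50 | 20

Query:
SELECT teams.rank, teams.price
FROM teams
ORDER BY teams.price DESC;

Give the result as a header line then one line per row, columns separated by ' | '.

After SELECT (6 rows):
teams.rank | teams.price
5 | 90
4 | 2
40 | 50
60 | 8
80 | 1
4 | 6
After ORDER BY (6 rows):
teams.rank | teams.price
5 | 90
40 | 50
60 | 8
4 | 6
4 | 2
80 | 1

== RESULT ==
teams.rank | teams.price
5 | 90
40 | 50
60 | 8
4 | 6
4 | 2
80 | 1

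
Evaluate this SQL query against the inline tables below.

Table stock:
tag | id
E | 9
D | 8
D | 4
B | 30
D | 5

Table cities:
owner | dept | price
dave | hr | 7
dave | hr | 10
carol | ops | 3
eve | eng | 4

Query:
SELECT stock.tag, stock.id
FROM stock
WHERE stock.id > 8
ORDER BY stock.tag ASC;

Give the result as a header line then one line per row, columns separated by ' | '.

After WHERE (2 rows):
stock.tag | stock.id
E | 9
B | 30
After SELECT (2 rows):
stock.tag | stock.id
E | 9
B | 30
After ORDER BY (2 rows):
stock.tag | stock.id
B | 30
E | 9

== RESULT ==
stock.tag | stock.id
B | 30
E | 9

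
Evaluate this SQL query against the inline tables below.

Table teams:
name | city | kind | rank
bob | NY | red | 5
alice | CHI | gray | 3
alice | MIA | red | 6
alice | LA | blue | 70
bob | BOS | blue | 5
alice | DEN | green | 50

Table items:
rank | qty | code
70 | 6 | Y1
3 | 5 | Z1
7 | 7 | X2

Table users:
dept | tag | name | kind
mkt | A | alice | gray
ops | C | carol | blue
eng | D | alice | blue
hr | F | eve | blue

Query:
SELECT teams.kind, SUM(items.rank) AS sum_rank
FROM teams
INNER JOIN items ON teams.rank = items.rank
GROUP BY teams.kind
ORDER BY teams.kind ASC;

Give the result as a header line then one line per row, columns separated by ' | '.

== RESULT ==
teams.kind | sum_rank
blue | 70
gray | 3

Derivation:
After JOIN items (2 rows):
teams.name | teams.city | teams.kind | teams.rank | items.rank | items.qty | items.code
alice | CHI | gray | 3 | 3 | 5 | Z1
alice | LA | blue | 70 | 70 | 6 | Y1
After GROUP BY (2 rows):
teams.kind | sum_rank
gray | 3
blue | 70
After ORDER BY (2 rows):
teams.kind | sum_rank
blue | 70
gray | 3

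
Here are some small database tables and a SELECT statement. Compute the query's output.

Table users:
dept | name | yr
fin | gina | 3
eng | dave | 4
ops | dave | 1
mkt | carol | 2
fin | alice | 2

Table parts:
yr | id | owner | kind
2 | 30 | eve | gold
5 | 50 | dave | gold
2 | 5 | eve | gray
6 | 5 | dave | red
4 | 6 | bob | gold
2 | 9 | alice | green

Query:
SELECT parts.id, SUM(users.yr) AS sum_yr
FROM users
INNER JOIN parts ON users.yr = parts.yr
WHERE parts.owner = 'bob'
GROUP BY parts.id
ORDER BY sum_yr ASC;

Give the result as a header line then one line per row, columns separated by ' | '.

After JOIN parts (7 rows):
users.dept | users.name | users.yr | parts.yr | parts.id | parts.owner | parts.kind
eng | dave | 4 | 4 | 6 | bob | gold
mkt | carol | 2 | 2 | 30 | eve | gold
mkt | carol | 2 | 2 | 5 | eve | gray
mkt | carol | 2 | 2 | 9 | alice | green
fin | alice | 2 | 2 | 30 | eve | gold
fin | alice | 2 | 2 | 5 | eve | gray
fin | alice | 2 | 2 | 9 | alice | green
After WHERE (1 rows):
users.dept | users.name | users.yr | parts.yr | parts.id | parts.owner | parts.kind
eng | dave | 4 | 4 | 6 | bob | gold
After GROUP BY (1 rows):
parts.id | sum_yr
6 | 4
After ORDER BY (1 rows):
parts.id | sum_yr
6 | 4

== RESULT ==
parts.id | sum_yr
6 | 4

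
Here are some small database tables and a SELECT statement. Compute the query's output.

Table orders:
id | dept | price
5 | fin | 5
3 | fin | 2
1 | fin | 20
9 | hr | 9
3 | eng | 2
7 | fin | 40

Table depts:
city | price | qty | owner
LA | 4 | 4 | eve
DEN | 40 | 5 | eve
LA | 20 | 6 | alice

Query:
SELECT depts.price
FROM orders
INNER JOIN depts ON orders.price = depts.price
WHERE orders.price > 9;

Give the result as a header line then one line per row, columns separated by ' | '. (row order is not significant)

== RESULT ==
depts.price
20
40

Derivation:
After JOIN depts (2 rows):
orders.id | orders.dept | orders.price | depts.city | depts.price | depts.qty | depts.owner
1 | fin | 20 | LA | 20 | 6 | alice
7 | fin | 40 | DEN | 40 | 5 | eve
After WHERE (2 rows):
orders.id | orders.dept | orders.price | depts.city | depts.price | depts.qty | depts.owner
1 | fin | 20 | LA | 20 | 6 | alice
7 | fin | 40 | DEN | 40 | 5 | eve
After SELECT (2 rows):
depts.price
20
40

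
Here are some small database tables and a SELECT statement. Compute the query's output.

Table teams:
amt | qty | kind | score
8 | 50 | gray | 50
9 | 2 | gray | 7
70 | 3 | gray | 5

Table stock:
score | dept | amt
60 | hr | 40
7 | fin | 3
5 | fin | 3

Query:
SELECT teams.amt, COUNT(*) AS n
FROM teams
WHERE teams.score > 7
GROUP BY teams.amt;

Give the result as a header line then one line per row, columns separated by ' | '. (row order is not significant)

After WHERE (1 rows):
teams.amt | teams.qty | teams.kind | teams.score
8 | 50 | gray | 50
After GROUP BY (1 rows):
teams.amt | n
8 | 1

== RESULT ==
teams.amt | n
8 | 1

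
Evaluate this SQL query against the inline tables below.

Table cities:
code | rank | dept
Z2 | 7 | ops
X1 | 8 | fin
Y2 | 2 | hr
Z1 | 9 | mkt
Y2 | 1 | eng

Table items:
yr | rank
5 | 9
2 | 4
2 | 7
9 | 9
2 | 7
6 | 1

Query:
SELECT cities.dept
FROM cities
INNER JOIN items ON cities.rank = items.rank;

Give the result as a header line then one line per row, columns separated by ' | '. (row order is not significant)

After JOIN items (5 rows):
cities.code | cities.rank | cities.dept | items.yr | items.rank
Z2 | 7 | ops | 2 | 7
Z2 | 7 | ops | 2 | 7
Z1 | 9 | mkt | 5 | 9
Z1 | 9 | mkt | 9 | 9
Y2 | 1 | eng | 6 | 1
After SELECT (5 rows):
cities.dept
ops
ops
mkt
mkt
eng

== RESULT ==
cities.dept
ops
ops
mkt
mkt
eng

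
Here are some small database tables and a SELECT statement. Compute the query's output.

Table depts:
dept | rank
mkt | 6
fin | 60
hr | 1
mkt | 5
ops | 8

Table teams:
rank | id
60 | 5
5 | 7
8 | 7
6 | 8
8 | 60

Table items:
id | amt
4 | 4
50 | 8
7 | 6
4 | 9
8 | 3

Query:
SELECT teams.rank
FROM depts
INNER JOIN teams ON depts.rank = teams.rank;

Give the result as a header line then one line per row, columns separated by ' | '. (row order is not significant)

== RESULT ==
teams.rank
6
60
5
8
8

Derivation:
After JOIN teams (5 rows):
depts.dept | depts.rank | teams.rank | teams.id
mkt | 6 | 6 | 8
fin | 60 | 60 | 5
mkt | 5 | 5 | 7
ops | 8 | 8 | 7
ops | 8 | 8 | 60
After SELECT (5 rows):
teams.rank
6
60
5
8
8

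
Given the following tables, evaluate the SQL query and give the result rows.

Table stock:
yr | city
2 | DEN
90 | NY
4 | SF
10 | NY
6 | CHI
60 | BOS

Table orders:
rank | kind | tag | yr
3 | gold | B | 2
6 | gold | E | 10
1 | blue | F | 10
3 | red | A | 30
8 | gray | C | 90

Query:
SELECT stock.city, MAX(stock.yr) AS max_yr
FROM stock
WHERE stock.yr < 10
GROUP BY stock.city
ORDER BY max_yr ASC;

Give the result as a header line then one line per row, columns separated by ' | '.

== RESULT ==
stock.city | max_yr
DEN | 2
SF | 4
CHI | 6

Derivation:
After WHERE (3 rows):
stock.yr | stock.city
2 | DEN
4 | SF
6 | CHI
After GROUP BY (3 rows):
stock.city | max_yr
DEN | 2
SF | 4
CHI | 6
After ORDER BY (3 rows):
stock.city | max_yr
DEN | 2
SF | 4
CHI | 6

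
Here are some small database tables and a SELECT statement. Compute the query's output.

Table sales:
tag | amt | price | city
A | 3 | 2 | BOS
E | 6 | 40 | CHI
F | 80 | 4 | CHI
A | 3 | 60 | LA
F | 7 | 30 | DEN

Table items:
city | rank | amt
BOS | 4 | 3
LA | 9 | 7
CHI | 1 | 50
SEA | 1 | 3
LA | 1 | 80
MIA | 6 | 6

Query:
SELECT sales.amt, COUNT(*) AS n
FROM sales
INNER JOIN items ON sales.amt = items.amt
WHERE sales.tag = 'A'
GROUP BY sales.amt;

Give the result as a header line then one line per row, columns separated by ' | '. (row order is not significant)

After JOIN items (7 rows):
sales.tag | sales.amt | sales.price | sales.city | items.city | items.rank | items.amt
A | 3 | 2 | BOS | BOS | 4 | 3
A | 3 | 2 | BOS | SEA | 1 | 3
E | 6 | 40 | CHI | MIA | 6 | 6
F | 80 | 4 | CHI | LA | 1 | 80
A | 3 | 60 | LA | BOS | 4 | 3
A | 3 | 60 | LA | SEA | 1 | 3
F | 7 | 30 | DEN | LA | 9 | 7
After WHERE (4 rows):
sales.tag | sales.amt | sales.price | sales.city | items.city | items.rank | items.amt
A | 3 | 2 | BOS | BOS | 4 | 3
A | 3 | 2 | BOS | SEA | 1 | 3
A | 3 | 60 | LA | BOS | 4 | 3
A | 3 | 60 | LA | SEA | 1 | 3
After GROUP BY (1 rows):
sales.amt | n
3 | 4

== RESULT ==
sales.amt | n
3 | 4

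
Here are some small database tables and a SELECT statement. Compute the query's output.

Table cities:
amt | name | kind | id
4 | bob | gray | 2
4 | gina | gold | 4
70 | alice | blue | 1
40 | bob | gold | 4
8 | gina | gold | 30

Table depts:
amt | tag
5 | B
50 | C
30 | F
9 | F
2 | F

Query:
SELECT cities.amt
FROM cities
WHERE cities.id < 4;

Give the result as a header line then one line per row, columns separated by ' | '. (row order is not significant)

After WHERE (2 rows):
cities.amt | cities.name | cities.kind | cities.id
4 | bob | gray | 2
70 | alice | blue | 1
After SELECT (2 rows):
cities.amt
4
70

== RESULT ==
cities.amt
4
70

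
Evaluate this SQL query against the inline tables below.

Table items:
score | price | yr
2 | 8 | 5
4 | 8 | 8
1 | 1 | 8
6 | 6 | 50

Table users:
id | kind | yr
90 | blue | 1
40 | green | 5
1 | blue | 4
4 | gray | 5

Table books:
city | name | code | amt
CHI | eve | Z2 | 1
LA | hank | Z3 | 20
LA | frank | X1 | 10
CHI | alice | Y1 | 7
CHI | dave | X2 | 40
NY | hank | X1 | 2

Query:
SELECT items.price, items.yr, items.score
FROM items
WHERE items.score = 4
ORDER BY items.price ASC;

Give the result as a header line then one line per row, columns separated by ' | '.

After WHERE (1 rows):
items.score | items.price | items.yr
4 | 8 | 8
After SELECT (1 rows):
items.price | items.yr | items.score
8 | 8 | 4
After ORDER BY (1 rows):
items.price | items.yr | items.score
8 | 8 | 4

== RESULT ==
items.price | items.yr | items.score
8 | 8 | 4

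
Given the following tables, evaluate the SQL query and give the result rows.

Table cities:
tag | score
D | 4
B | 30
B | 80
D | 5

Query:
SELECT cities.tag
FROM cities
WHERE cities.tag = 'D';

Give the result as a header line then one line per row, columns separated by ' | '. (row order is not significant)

After WHERE (2 rows):
cities.tag | cities.score
D | 4
D | 5
After SELECT (2 rows):
cities.tag
D
D

== RESULT ==
cities.tag
D
D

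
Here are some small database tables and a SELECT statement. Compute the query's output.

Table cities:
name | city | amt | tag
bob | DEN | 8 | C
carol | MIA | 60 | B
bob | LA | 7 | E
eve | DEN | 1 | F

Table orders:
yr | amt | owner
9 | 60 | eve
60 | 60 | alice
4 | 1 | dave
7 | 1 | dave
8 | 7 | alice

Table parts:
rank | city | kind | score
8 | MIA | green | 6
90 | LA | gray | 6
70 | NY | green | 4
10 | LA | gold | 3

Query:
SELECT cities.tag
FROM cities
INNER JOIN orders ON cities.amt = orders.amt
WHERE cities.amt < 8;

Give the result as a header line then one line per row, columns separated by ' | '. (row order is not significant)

After JOIN orders (5 rows):
cities.name | cities.city | cities.amt | cities.tag | orders.yr | orders.amt | orders.owner
carol | MIA | 60 | B | 9 | 60 | eve
carol | MIA | 60 | B | 60 | 60 | alice
bob | LA | 7 | E | 8 | 7 | alice
eve | DEN | 1 | F | 4 | 1 | dave
eve | DEN | 1 | F | 7 | 1 | dave
After WHERE (3 rows):
cities.name | cities.city | cities.amt | cities.tag | orders.yr | orders.amt | orders.owner
bob | LA | 7 | E | 8 | 7 | alice
eve | DEN | 1 | F | 4 | 1 | dave
eve | DEN | 1 | F | 7 | 1 | dave
After SELECT (3 rows):
cities.tag
E
F
F

== RESULT ==
cities.tag
E
F
F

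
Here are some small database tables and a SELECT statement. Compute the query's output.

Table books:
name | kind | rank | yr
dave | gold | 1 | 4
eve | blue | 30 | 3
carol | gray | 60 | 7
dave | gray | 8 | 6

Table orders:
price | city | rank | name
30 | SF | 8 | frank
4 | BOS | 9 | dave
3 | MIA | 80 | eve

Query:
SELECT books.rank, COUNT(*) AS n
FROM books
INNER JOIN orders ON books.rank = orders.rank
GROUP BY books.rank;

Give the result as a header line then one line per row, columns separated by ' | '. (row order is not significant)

After JOIN orders (1 rows):
books.name | books.kind | books.rank | books.yr | orders.price | orders.city | orders.rank | orders.name
dave | gray | 8 | 6 | 30 | SF | 8 | frank
After GROUP BY (1 rows):
books.rank | n
8 | 1

== RESULT ==
books.rank | n
8 | 1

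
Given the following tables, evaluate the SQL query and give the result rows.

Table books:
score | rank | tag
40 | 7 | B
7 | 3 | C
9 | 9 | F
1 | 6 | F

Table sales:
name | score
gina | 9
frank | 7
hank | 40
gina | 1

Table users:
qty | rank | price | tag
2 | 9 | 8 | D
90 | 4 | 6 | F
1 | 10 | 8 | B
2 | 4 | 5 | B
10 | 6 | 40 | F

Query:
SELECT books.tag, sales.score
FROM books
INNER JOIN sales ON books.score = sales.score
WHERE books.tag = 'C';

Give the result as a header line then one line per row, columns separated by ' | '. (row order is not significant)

After JOIN sales (4 rows):
books.score | books.rank | books.tag | sales.name | sales.score
40 | 7 | B | hank | 40
7 | 3 | C | frank | 7
9 | 9 | F | gina | 9
1 | 6 | F | gina | 1
After WHERE (1 rows):
books.score | books.rank | books.tag | sales.name | sales.score
7 | 3 | C | frank | 7
After SELECT (1 rows):
books.tag | sales.score
C | 7

== RESULT ==
books.tag | sales.score
C | 7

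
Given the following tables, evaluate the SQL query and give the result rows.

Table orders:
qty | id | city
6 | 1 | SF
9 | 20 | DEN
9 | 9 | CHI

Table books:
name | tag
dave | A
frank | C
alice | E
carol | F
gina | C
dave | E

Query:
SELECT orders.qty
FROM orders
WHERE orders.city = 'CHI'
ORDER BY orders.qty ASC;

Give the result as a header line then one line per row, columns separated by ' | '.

== RESULT ==
orders.qty
9

Derivation:
After WHERE (1 rows):
orders.qty | orders.id | orders.city
9 | 9 | CHI
After SELECT (1 rows):
orders.qty
9
After ORDER BY (1 rows):
orders.qty
9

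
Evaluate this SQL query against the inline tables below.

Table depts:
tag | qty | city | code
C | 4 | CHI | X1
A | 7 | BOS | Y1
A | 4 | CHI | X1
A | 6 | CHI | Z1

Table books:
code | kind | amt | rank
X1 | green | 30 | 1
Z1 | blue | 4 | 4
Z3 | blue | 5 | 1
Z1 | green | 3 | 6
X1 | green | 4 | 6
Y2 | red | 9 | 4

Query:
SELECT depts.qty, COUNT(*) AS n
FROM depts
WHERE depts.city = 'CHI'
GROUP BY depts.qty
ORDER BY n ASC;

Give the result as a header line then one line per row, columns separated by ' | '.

== RESULT ==
depts.qty | n
6 | 1
4 | 2

Derivation:
After WHERE (3 rows):
depts.tag | depts.qty | depts.city | depts.code
C | 4 | CHI | X1
A | 4 | CHI | X1
A | 6 | CHI | Z1
After GROUP BY (2 rows):
depts.qty | n
4 | 2
6 | 1
After ORDER BY (2 rows):
depts.qty | n
6 | 1
4 | 2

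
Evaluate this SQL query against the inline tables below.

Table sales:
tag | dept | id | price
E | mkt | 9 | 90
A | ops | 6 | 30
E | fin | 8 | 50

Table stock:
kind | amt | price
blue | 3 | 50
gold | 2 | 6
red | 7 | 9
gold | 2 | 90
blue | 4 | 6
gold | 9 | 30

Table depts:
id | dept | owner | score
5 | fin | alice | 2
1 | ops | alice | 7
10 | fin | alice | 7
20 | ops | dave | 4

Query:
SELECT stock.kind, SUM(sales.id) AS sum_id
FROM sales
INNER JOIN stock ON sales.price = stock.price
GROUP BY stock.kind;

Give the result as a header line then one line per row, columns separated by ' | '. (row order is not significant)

== RESULT ==
stock.kind | sum_id
gold | 15
blue | 8

Derivation:
After JOIN stock (3 rows):
sales.tag | sales.dept | sales.id | sales.price | stock.kind | stock.amt | stock.price
E | mkt | 9 | 90 | gold | 2 | 90
A | ops | 6 | 30 | gold | 9 | 30
E | fin | 8 | 50 | blue | 3 | 50
After GROUP BY (2 rows):
stock.kind | sum_id
gold | 15
blue | 8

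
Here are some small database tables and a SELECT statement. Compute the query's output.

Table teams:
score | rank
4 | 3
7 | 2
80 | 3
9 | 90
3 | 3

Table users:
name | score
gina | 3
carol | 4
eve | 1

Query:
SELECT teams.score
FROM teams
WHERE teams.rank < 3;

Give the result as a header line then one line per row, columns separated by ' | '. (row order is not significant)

== RESULT ==
teams.score
7

Derivation:
After WHERE (1 rows):
teams.score | teams.rank
7 | 2
After SELECT (1 rows):
teams.score
7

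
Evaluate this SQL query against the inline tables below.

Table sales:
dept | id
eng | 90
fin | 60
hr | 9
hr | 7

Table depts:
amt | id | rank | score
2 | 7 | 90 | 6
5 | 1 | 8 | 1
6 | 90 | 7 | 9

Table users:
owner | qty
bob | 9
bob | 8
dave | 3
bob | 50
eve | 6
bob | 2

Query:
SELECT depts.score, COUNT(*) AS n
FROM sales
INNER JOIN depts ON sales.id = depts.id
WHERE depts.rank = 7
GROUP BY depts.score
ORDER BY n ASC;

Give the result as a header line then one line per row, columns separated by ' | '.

After JOIN depts (2 rows):
sales.dept | sales.id | depts.amt | depts.id | depts.rank | depts.score
eng | 90 | 6 | 90 | 7 | 9
hr | 7 | 2 | 7 | 90 | 6
After WHERE (1 rows):
sales.dept | sales.id | depts.amt | depts.id | depts.rank | depts.score
eng | 90 | 6 | 90 | 7 | 9
After GROUP BY (1 rows):
depts.score | n
9 | 1
After ORDER BY (1 rows):
depts.score | n
9 | 1

== RESULT ==
depts.score | n
9 | 1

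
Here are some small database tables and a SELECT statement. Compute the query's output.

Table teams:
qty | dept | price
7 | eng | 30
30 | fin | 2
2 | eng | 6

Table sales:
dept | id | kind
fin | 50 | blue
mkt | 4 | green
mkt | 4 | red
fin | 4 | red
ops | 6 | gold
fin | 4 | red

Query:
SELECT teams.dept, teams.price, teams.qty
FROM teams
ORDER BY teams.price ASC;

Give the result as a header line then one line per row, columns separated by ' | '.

== RESULT ==
teams.dept | teams.price | teams.qty
fin | 2 | 30
eng | 6 | 2
eng | 30 | 7

Derivation:
After SELECT (3 rows):
teams.dept | teams.price | teams.qty
eng | 30 | 7
fin | 2 | 30
eng | 6 | 2
After ORDER BY (3 rows):
teams.dept | teams.price | teams.qty
fin | 2 | 30
eng | 6 | 2
eng | 30 | 7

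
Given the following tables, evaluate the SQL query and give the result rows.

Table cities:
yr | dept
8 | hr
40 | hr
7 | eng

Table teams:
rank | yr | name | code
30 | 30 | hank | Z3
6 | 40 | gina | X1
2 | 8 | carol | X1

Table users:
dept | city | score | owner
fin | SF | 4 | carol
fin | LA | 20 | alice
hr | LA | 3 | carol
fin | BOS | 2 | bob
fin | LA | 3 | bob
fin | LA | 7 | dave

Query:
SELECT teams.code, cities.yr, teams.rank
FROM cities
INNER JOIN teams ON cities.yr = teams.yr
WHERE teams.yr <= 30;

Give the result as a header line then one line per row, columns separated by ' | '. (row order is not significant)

After JOIN teams (2 rows):
cities.yr | cities.dept | teams.rank | teams.yr | teams.name | teams.code
8 | hr | 2 | 8 | carol | X1
40 | hr | 6 | 40 | gina | X1
After WHERE (1 rows):
cities.yr | cities.dept | teams.rank | teams.yr | teams.name | teams.code
8 | hr | 2 | 8 | carol | X1
After SELECT (1 rows):
teams.code | cities.yr | teams.rank
X1 | 8 | 2

== RESULT ==
teams.code | cities.yr | teams.rank
X1 | 8 | 2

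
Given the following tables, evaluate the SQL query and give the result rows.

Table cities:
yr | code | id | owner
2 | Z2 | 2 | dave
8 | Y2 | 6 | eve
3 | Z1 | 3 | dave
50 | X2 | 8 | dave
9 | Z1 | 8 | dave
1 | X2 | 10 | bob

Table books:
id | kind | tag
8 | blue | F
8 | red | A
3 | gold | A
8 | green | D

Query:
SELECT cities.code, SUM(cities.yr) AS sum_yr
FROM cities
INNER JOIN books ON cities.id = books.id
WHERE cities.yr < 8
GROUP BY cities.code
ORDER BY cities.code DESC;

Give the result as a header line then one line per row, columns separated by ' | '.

== RESULT ==
cities.code | sum_yr
Z1 | 3

Derivation:
After JOIN books (7 rows):
cities.yr | cities.code | cities.id | cities.owner | books.id | books.kind | books.tag
3 | Z1 | 3 | dave | 3 | gold | A
50 | X2 | 8 | dave | 8 | blue | F
50 | X2 | 8 | dave | 8 | red | A
50 | X2 | 8 | dave | 8 | green | D
9 | Z1 | 8 | dave | 8 | blue | F
9 | Z1 | 8 | dave | 8 | red | A
9 | Z1 | 8 | dave | 8 | green | D
After WHERE (1 rows):
cities.yr | cities.code | cities.id | cities.owner | books.id | books.kind | books.tag
3 | Z1 | 3 | dave | 3 | gold | A
After GROUP BY (1 rows):
cities.code | sum_yr
Z1 | 3
After ORDER BY (1 rows):
cities.code | sum_yr
Z1 | 3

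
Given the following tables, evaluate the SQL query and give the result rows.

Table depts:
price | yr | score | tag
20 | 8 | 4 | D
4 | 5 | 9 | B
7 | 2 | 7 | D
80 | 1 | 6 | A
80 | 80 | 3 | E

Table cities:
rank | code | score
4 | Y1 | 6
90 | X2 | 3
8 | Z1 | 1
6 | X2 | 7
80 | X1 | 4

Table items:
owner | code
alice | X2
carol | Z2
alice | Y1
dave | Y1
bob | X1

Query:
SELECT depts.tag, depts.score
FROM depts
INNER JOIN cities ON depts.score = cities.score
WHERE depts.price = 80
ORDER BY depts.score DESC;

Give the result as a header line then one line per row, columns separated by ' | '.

After JOIN cities (4 rows):
depts.price | depts.yr | depts.score | depts.tag | cities.rank | cities.code | cities.score
20 | 8 | 4 | D | 80 | X1 | 4
7 | 2 | 7 | D | 6 | X2 | 7
80 | 1 | 6 | A | 4 | Y1 | 6
80 | 80 | 3 | E | 90 | X2 | 3
After WHERE (2 rows):
depts.price | depts.yr | depts.score | depts.tag | cities.rank | cities.code | cities.score
80 | 1 | 6 | A | 4 | Y1 | 6
80 | 80 | 3 | E | 90 | X2 | 3
After SELECT (2 rows):
depts.tag | depts.score
A | 6
E | 3
After ORDER BY (2 rows):
depts.tag | depts.score
A | 6
E | 3

== RESULT ==
depts.tag | depts.score
A | 6
E | 3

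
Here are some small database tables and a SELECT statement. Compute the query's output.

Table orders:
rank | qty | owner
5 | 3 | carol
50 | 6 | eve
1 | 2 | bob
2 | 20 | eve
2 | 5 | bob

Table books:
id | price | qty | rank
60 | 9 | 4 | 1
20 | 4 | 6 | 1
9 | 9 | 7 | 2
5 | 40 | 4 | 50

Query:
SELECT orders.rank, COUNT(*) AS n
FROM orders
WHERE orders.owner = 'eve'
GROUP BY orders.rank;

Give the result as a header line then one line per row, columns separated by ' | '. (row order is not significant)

After WHERE (2 rows):
orders.rank | orders.qty | orders.owner
50 | 6 | eve
2 | 20 | eve
After GROUP BY (2 rows):
orders.rank | n
50 | 1
2 | 1

== RESULT ==
orders.rank | n
50 | 1
2 | 1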